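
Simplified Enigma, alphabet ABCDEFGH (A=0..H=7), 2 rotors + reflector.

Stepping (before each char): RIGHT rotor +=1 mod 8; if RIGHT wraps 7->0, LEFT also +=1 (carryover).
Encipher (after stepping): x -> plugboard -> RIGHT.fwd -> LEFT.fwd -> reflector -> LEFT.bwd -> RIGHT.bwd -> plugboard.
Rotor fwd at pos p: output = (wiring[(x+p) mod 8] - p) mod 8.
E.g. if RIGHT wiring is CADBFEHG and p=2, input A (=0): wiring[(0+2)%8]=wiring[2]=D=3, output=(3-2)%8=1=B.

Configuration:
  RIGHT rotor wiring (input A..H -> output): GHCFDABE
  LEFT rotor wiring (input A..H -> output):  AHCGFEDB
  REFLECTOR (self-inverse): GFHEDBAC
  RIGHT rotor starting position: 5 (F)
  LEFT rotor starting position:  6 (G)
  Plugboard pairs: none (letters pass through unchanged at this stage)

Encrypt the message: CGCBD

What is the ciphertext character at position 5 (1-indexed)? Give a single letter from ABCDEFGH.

Char 1 ('C'): step: R->6, L=6; C->plug->C->R->A->L->F->refl->B->L'->D->R'->A->plug->A
Char 2 ('G'): step: R->7, L=6; G->plug->G->R->B->L->D->refl->E->L'->E->R'->F->plug->F
Char 3 ('C'): step: R->0, L->7 (L advanced); C->plug->C->R->C->L->A->refl->G->L'->F->R'->D->plug->D
Char 4 ('B'): step: R->1, L=7; B->plug->B->R->B->L->B->refl->F->L'->G->R'->A->plug->A
Char 5 ('D'): step: R->2, L=7; D->plug->D->R->G->L->F->refl->B->L'->B->R'->C->plug->C

C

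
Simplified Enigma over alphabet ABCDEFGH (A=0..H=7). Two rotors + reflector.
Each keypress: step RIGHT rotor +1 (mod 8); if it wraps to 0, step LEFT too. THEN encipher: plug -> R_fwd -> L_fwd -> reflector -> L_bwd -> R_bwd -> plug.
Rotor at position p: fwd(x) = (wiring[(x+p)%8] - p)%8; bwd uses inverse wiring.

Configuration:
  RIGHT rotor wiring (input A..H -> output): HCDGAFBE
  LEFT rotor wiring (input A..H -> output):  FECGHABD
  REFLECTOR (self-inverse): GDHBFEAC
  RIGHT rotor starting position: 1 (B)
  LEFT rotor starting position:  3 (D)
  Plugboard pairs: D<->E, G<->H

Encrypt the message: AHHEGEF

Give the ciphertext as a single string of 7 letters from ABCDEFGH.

Answer: FBCHDCE

Derivation:
Char 1 ('A'): step: R->2, L=3; A->plug->A->R->B->L->E->refl->F->L'->C->R'->F->plug->F
Char 2 ('H'): step: R->3, L=3; H->plug->G->R->H->L->H->refl->C->L'->F->R'->B->plug->B
Char 3 ('H'): step: R->4, L=3; H->plug->G->R->H->L->H->refl->C->L'->F->R'->C->plug->C
Char 4 ('E'): step: R->5, L=3; E->plug->D->R->C->L->F->refl->E->L'->B->R'->G->plug->H
Char 5 ('G'): step: R->6, L=3; G->plug->H->R->H->L->H->refl->C->L'->F->R'->E->plug->D
Char 6 ('E'): step: R->7, L=3; E->plug->D->R->E->L->A->refl->G->L'->D->R'->C->plug->C
Char 7 ('F'): step: R->0, L->4 (L advanced); F->plug->F->R->F->L->A->refl->G->L'->G->R'->D->plug->E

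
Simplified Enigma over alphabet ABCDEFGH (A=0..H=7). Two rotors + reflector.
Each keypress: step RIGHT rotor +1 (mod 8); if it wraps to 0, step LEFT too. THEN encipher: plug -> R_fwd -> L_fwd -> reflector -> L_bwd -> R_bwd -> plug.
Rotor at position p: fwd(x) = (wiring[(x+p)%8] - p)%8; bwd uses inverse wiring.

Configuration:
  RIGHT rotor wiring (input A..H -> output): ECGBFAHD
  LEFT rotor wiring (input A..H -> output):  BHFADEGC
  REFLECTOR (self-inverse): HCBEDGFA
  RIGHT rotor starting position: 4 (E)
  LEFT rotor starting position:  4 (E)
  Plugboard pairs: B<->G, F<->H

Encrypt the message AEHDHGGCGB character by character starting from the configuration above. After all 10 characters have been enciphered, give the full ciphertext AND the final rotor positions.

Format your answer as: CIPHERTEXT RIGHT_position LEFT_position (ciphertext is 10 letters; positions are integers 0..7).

Char 1 ('A'): step: R->5, L=4; A->plug->A->R->D->L->G->refl->F->L'->E->R'->G->plug->B
Char 2 ('E'): step: R->6, L=4; E->plug->E->R->A->L->H->refl->A->L'->B->R'->A->plug->A
Char 3 ('H'): step: R->7, L=4; H->plug->F->R->G->L->B->refl->C->L'->C->R'->E->plug->E
Char 4 ('D'): step: R->0, L->5 (L advanced); D->plug->D->R->B->L->B->refl->C->L'->E->R'->A->plug->A
Char 5 ('H'): step: R->1, L=5; H->plug->F->R->G->L->D->refl->E->L'->D->R'->H->plug->F
Char 6 ('G'): step: R->2, L=5; G->plug->B->R->H->L->G->refl->F->L'->C->R'->G->plug->B
Char 7 ('G'): step: R->3, L=5; G->plug->B->R->C->L->F->refl->G->L'->H->R'->G->plug->B
Char 8 ('C'): step: R->4, L=5; C->plug->C->R->D->L->E->refl->D->L'->G->R'->F->plug->H
Char 9 ('G'): step: R->5, L=5; G->plug->B->R->C->L->F->refl->G->L'->H->R'->D->plug->D
Char 10 ('B'): step: R->6, L=5; B->plug->G->R->H->L->G->refl->F->L'->C->R'->H->plug->F
Final: ciphertext=BAEAFBBHDF, RIGHT=6, LEFT=5

Answer: BAEAFBBHDF 6 5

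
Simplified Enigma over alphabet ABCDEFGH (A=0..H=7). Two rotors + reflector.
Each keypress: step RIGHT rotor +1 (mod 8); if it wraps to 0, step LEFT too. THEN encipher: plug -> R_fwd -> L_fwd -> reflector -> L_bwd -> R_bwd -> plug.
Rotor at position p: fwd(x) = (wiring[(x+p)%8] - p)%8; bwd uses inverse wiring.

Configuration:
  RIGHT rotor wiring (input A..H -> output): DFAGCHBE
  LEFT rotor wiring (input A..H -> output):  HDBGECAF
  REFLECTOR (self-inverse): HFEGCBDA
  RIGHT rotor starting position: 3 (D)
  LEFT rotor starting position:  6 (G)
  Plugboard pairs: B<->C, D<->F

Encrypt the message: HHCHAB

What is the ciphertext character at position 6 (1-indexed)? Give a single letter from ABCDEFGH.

Char 1 ('H'): step: R->4, L=6; H->plug->H->R->C->L->B->refl->F->L'->D->R'->B->plug->C
Char 2 ('H'): step: R->5, L=6; H->plug->H->R->F->L->A->refl->H->L'->B->R'->G->plug->G
Char 3 ('C'): step: R->6, L=6; C->plug->B->R->G->L->G->refl->D->L'->E->R'->G->plug->G
Char 4 ('H'): step: R->7, L=6; H->plug->H->R->C->L->B->refl->F->L'->D->R'->F->plug->D
Char 5 ('A'): step: R->0, L->7 (L advanced); A->plug->A->R->D->L->C->refl->E->L'->C->R'->E->plug->E
Char 6 ('B'): step: R->1, L=7; B->plug->C->R->F->L->F->refl->B->L'->H->R'->B->plug->C

C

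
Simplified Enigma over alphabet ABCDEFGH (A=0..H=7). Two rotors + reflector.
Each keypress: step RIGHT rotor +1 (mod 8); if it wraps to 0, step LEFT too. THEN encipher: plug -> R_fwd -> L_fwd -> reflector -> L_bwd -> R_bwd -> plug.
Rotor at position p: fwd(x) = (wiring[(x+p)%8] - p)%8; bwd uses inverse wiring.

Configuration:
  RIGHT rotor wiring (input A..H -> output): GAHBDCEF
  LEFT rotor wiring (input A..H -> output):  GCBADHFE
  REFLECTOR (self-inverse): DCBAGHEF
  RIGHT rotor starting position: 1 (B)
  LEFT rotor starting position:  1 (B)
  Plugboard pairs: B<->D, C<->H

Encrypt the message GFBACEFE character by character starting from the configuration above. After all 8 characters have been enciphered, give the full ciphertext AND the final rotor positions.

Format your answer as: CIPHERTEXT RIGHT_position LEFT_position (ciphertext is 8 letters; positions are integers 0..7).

Answer: ADDGGDCD 1 2

Derivation:
Char 1 ('G'): step: R->2, L=1; G->plug->G->R->E->L->G->refl->E->L'->F->R'->A->plug->A
Char 2 ('F'): step: R->3, L=1; F->plug->F->R->D->L->C->refl->B->L'->A->R'->B->plug->D
Char 3 ('B'): step: R->4, L=1; B->plug->D->R->B->L->A->refl->D->L'->G->R'->B->plug->D
Char 4 ('A'): step: R->5, L=1; A->plug->A->R->F->L->E->refl->G->L'->E->R'->G->plug->G
Char 5 ('C'): step: R->6, L=1; C->plug->H->R->E->L->G->refl->E->L'->F->R'->G->plug->G
Char 6 ('E'): step: R->7, L=1; E->plug->E->R->C->L->H->refl->F->L'->H->R'->B->plug->D
Char 7 ('F'): step: R->0, L->2 (L advanced); F->plug->F->R->C->L->B->refl->C->L'->F->R'->H->plug->C
Char 8 ('E'): step: R->1, L=2; E->plug->E->R->B->L->G->refl->E->L'->G->R'->B->plug->D
Final: ciphertext=ADDGGDCD, RIGHT=1, LEFT=2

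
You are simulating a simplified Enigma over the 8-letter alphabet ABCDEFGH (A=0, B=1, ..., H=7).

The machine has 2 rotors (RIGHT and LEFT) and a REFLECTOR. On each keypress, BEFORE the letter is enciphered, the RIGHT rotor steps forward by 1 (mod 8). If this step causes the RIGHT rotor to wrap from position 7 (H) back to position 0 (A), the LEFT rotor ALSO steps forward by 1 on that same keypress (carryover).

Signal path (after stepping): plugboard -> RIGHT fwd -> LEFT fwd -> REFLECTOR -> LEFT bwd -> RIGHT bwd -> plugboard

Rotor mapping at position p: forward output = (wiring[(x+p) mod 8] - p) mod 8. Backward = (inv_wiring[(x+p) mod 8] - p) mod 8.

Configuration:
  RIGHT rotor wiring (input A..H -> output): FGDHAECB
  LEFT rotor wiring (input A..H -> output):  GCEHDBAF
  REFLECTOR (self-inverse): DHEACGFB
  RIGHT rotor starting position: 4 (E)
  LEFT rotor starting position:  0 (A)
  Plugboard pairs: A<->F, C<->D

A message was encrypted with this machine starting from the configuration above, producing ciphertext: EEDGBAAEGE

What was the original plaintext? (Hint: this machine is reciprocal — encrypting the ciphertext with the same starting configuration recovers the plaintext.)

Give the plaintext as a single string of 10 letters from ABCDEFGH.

Answer: GBECCCCFFC

Derivation:
Char 1 ('E'): step: R->5, L=0; E->plug->E->R->B->L->C->refl->E->L'->C->R'->G->plug->G
Char 2 ('E'): step: R->6, L=0; E->plug->E->R->F->L->B->refl->H->L'->D->R'->B->plug->B
Char 3 ('D'): step: R->7, L=0; D->plug->C->R->H->L->F->refl->G->L'->A->R'->E->plug->E
Char 4 ('G'): step: R->0, L->1 (L advanced); G->plug->G->R->C->L->G->refl->F->L'->H->R'->D->plug->C
Char 5 ('B'): step: R->1, L=1; B->plug->B->R->C->L->G->refl->F->L'->H->R'->D->plug->C
Char 6 ('A'): step: R->2, L=1; A->plug->F->R->H->L->F->refl->G->L'->C->R'->D->plug->C
Char 7 ('A'): step: R->3, L=1; A->plug->F->R->C->L->G->refl->F->L'->H->R'->D->plug->C
Char 8 ('E'): step: R->4, L=1; E->plug->E->R->B->L->D->refl->A->L'->E->R'->A->plug->F
Char 9 ('G'): step: R->5, L=1; G->plug->G->R->C->L->G->refl->F->L'->H->R'->A->plug->F
Char 10 ('E'): step: R->6, L=1; E->plug->E->R->F->L->H->refl->B->L'->A->R'->D->plug->C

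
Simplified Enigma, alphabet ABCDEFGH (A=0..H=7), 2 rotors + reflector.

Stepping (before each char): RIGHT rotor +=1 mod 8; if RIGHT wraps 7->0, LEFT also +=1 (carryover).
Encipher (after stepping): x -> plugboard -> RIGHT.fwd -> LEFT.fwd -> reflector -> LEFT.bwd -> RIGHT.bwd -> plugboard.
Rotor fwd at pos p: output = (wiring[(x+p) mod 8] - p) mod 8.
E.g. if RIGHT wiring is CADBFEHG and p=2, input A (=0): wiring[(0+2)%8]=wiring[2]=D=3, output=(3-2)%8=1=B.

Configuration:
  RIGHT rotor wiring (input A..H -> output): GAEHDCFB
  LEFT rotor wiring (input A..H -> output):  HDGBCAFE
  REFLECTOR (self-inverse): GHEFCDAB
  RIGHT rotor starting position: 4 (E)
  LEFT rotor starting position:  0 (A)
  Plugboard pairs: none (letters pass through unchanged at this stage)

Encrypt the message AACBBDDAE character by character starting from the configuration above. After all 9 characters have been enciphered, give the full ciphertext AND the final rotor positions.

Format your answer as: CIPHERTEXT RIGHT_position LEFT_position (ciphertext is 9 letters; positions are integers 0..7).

Answer: GHHGFBCEC 5 1

Derivation:
Char 1 ('A'): step: R->5, L=0; A->plug->A->R->F->L->A->refl->G->L'->C->R'->G->plug->G
Char 2 ('A'): step: R->6, L=0; A->plug->A->R->H->L->E->refl->C->L'->E->R'->H->plug->H
Char 3 ('C'): step: R->7, L=0; C->plug->C->R->B->L->D->refl->F->L'->G->R'->H->plug->H
Char 4 ('B'): step: R->0, L->1 (L advanced); B->plug->B->R->A->L->C->refl->E->L'->F->R'->G->plug->G
Char 5 ('B'): step: R->1, L=1; B->plug->B->R->D->L->B->refl->H->L'->E->R'->F->plug->F
Char 6 ('D'): step: R->2, L=1; D->plug->D->R->A->L->C->refl->E->L'->F->R'->B->plug->B
Char 7 ('D'): step: R->3, L=1; D->plug->D->R->C->L->A->refl->G->L'->H->R'->C->plug->C
Char 8 ('A'): step: R->4, L=1; A->plug->A->R->H->L->G->refl->A->L'->C->R'->E->plug->E
Char 9 ('E'): step: R->5, L=1; E->plug->E->R->D->L->B->refl->H->L'->E->R'->C->plug->C
Final: ciphertext=GHHGFBCEC, RIGHT=5, LEFT=1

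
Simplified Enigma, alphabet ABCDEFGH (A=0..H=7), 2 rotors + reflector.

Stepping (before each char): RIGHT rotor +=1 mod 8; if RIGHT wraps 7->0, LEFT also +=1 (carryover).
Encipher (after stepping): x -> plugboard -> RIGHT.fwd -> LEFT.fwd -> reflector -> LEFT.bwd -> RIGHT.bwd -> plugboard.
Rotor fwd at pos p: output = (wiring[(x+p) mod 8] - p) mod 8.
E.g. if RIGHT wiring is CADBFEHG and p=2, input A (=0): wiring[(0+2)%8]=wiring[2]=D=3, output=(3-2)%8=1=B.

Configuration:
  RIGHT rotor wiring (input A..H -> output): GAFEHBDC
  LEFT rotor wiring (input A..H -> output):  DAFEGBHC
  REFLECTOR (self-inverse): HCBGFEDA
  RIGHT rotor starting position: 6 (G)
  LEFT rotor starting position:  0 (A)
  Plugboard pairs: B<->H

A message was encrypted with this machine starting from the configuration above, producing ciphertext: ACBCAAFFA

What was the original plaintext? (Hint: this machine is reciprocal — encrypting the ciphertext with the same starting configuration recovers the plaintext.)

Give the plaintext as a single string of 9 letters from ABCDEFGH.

Answer: GBFHFGAEC

Derivation:
Char 1 ('A'): step: R->7, L=0; A->plug->A->R->D->L->E->refl->F->L'->C->R'->G->plug->G
Char 2 ('C'): step: R->0, L->1 (L advanced); C->plug->C->R->F->L->G->refl->D->L'->C->R'->H->plug->B
Char 3 ('B'): step: R->1, L=1; B->plug->H->R->F->L->G->refl->D->L'->C->R'->F->plug->F
Char 4 ('C'): step: R->2, L=1; C->plug->C->R->F->L->G->refl->D->L'->C->R'->B->plug->H
Char 5 ('A'): step: R->3, L=1; A->plug->A->R->B->L->E->refl->F->L'->D->R'->F->plug->F
Char 6 ('A'): step: R->4, L=1; A->plug->A->R->D->L->F->refl->E->L'->B->R'->G->plug->G
Char 7 ('F'): step: R->5, L=1; F->plug->F->R->A->L->H->refl->A->L'->E->R'->A->plug->A
Char 8 ('F'): step: R->6, L=1; F->plug->F->R->G->L->B->refl->C->L'->H->R'->E->plug->E
Char 9 ('A'): step: R->7, L=1; A->plug->A->R->D->L->F->refl->E->L'->B->R'->C->plug->C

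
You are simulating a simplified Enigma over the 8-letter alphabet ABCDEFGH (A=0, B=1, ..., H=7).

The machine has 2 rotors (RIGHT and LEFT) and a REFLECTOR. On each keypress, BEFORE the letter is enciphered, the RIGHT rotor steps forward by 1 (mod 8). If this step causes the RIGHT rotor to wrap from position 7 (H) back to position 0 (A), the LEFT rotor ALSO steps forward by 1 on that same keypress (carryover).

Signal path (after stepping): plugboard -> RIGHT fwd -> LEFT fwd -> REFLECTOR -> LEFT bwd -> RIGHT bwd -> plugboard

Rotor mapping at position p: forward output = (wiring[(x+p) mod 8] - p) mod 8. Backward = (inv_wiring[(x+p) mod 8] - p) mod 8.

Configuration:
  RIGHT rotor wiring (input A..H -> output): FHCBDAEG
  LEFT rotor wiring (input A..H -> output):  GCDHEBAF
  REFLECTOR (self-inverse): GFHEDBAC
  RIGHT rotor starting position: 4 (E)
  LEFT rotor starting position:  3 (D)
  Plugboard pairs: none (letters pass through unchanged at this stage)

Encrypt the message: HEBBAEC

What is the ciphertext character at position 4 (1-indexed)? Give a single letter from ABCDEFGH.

Char 1 ('H'): step: R->5, L=3; H->plug->H->R->G->L->H->refl->C->L'->E->R'->G->plug->G
Char 2 ('E'): step: R->6, L=3; E->plug->E->R->E->L->C->refl->H->L'->G->R'->A->plug->A
Char 3 ('B'): step: R->7, L=3; B->plug->B->R->G->L->H->refl->C->L'->E->R'->F->plug->F
Char 4 ('B'): step: R->0, L->4 (L advanced); B->plug->B->R->H->L->D->refl->E->L'->C->R'->C->plug->C

C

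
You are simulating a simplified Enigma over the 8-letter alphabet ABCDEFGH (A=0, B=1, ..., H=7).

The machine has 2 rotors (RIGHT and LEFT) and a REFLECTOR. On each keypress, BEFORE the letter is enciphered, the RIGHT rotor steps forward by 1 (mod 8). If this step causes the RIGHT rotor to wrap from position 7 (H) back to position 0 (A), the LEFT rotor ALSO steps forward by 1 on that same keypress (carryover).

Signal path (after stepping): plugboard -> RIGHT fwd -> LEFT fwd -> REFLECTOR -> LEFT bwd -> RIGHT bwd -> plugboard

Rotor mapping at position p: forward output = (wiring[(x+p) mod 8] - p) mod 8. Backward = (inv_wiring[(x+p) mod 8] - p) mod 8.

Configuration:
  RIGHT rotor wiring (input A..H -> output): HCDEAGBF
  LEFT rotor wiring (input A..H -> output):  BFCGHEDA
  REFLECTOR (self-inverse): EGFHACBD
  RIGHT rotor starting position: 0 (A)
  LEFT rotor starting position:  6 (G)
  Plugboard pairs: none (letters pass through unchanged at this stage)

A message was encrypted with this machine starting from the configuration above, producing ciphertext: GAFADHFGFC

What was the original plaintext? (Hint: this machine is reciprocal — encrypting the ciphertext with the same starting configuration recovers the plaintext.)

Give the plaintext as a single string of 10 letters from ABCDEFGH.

Char 1 ('G'): step: R->1, L=6; G->plug->G->R->E->L->E->refl->A->L'->F->R'->E->plug->E
Char 2 ('A'): step: R->2, L=6; A->plug->A->R->B->L->C->refl->F->L'->A->R'->H->plug->H
Char 3 ('F'): step: R->3, L=6; F->plug->F->R->E->L->E->refl->A->L'->F->R'->B->plug->B
Char 4 ('A'): step: R->4, L=6; A->plug->A->R->E->L->E->refl->A->L'->F->R'->C->plug->C
Char 5 ('D'): step: R->5, L=6; D->plug->D->R->C->L->D->refl->H->L'->D->R'->H->plug->H
Char 6 ('H'): step: R->6, L=6; H->plug->H->R->A->L->F->refl->C->L'->B->R'->C->plug->C
Char 7 ('F'): step: R->7, L=6; F->plug->F->R->B->L->C->refl->F->L'->A->R'->B->plug->B
Char 8 ('G'): step: R->0, L->7 (L advanced); G->plug->G->R->B->L->C->refl->F->L'->G->R'->F->plug->F
Char 9 ('F'): step: R->1, L=7; F->plug->F->R->A->L->B->refl->G->L'->C->R'->B->plug->B
Char 10 ('C'): step: R->2, L=7; C->plug->C->R->G->L->F->refl->C->L'->B->R'->A->plug->A

Answer: EHBCHCBFBA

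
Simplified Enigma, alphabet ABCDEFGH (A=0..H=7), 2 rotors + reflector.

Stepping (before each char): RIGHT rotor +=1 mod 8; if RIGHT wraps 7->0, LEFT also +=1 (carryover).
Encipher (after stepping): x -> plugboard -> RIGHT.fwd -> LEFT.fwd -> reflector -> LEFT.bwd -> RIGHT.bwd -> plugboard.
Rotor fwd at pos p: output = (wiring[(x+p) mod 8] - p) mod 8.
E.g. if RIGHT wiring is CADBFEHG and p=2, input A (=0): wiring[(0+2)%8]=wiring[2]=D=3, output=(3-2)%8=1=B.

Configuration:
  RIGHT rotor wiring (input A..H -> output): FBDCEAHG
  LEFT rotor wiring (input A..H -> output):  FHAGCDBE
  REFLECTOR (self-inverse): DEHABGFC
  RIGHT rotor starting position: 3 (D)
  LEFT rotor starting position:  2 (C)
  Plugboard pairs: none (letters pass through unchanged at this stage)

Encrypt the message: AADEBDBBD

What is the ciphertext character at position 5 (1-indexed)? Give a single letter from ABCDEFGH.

Char 1 ('A'): step: R->4, L=2; A->plug->A->R->A->L->G->refl->F->L'->H->R'->G->plug->G
Char 2 ('A'): step: R->5, L=2; A->plug->A->R->D->L->B->refl->E->L'->B->R'->C->plug->C
Char 3 ('D'): step: R->6, L=2; D->plug->D->R->D->L->B->refl->E->L'->B->R'->A->plug->A
Char 4 ('E'): step: R->7, L=2; E->plug->E->R->D->L->B->refl->E->L'->B->R'->G->plug->G
Char 5 ('B'): step: R->0, L->3 (L advanced); B->plug->B->R->B->L->H->refl->C->L'->F->R'->A->plug->A

A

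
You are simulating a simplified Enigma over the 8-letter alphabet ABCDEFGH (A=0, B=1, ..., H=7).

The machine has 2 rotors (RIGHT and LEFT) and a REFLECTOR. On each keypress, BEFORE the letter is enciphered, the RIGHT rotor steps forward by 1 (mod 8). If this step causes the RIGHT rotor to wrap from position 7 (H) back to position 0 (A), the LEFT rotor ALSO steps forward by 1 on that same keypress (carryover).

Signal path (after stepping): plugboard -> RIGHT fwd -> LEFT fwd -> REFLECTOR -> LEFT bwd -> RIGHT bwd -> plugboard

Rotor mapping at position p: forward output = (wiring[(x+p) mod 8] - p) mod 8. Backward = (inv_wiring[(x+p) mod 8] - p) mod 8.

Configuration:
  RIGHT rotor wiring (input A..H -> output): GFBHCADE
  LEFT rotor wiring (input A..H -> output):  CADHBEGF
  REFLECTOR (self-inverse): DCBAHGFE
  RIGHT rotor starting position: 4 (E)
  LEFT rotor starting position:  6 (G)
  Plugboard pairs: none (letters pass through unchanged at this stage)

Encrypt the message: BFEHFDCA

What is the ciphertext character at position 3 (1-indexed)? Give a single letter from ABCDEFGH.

Char 1 ('B'): step: R->5, L=6; B->plug->B->R->G->L->D->refl->A->L'->A->R'->E->plug->E
Char 2 ('F'): step: R->6, L=6; F->plug->F->R->B->L->H->refl->E->L'->C->R'->H->plug->H
Char 3 ('E'): step: R->7, L=6; E->plug->E->R->A->L->A->refl->D->L'->G->R'->C->plug->C

C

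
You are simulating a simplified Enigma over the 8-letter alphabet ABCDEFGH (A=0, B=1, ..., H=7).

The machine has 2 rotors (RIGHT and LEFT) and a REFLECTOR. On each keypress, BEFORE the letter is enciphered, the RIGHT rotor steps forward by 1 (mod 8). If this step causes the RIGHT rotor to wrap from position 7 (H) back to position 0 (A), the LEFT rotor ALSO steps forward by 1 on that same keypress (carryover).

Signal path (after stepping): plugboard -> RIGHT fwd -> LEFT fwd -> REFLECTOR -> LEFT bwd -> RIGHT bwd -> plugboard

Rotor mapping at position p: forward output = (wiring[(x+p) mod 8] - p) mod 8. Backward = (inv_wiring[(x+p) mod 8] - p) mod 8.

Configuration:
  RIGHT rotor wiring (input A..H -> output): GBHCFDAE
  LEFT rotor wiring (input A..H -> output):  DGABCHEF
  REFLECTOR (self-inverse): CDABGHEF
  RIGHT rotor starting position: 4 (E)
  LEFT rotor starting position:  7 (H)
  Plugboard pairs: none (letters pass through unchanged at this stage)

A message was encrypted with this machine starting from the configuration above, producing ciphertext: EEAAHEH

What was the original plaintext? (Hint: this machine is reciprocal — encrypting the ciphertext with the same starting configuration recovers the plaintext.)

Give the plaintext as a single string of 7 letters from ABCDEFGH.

Answer: ACEBFDB

Derivation:
Char 1 ('E'): step: R->5, L=7; E->plug->E->R->E->L->C->refl->A->L'->G->R'->A->plug->A
Char 2 ('E'): step: R->6, L=7; E->plug->E->R->B->L->E->refl->G->L'->A->R'->C->plug->C
Char 3 ('A'): step: R->7, L=7; A->plug->A->R->F->L->D->refl->B->L'->D->R'->E->plug->E
Char 4 ('A'): step: R->0, L->0 (L advanced); A->plug->A->R->G->L->E->refl->G->L'->B->R'->B->plug->B
Char 5 ('H'): step: R->1, L=0; H->plug->H->R->F->L->H->refl->F->L'->H->R'->F->plug->F
Char 6 ('E'): step: R->2, L=0; E->plug->E->R->G->L->E->refl->G->L'->B->R'->D->plug->D
Char 7 ('H'): step: R->3, L=0; H->plug->H->R->E->L->C->refl->A->L'->C->R'->B->plug->B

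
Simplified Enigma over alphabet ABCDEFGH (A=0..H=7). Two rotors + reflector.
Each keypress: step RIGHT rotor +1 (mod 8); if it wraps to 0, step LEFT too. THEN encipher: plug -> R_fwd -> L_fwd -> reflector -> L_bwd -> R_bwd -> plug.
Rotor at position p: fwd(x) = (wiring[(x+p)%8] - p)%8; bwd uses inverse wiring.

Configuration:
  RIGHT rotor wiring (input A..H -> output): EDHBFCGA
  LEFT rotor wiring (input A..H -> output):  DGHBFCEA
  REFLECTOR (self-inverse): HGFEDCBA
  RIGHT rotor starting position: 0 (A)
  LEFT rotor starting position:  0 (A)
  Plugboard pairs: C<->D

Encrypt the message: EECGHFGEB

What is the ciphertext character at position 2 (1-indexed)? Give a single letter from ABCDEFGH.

Char 1 ('E'): step: R->1, L=0; E->plug->E->R->B->L->G->refl->B->L'->D->R'->H->plug->H
Char 2 ('E'): step: R->2, L=0; E->plug->E->R->E->L->F->refl->C->L'->F->R'->A->plug->A

A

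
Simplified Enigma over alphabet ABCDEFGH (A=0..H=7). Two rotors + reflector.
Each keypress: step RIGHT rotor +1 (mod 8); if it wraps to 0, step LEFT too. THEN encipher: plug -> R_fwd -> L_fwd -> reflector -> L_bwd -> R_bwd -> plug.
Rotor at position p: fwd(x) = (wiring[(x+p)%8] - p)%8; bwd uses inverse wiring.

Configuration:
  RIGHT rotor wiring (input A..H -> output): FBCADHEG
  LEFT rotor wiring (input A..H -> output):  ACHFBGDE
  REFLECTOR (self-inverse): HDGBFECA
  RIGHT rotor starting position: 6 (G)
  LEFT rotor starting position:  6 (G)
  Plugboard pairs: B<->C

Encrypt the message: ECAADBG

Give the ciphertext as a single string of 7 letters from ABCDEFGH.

Answer: BBBHFAH

Derivation:
Char 1 ('E'): step: R->7, L=6; E->plug->E->R->B->L->G->refl->C->L'->C->R'->C->plug->B
Char 2 ('C'): step: R->0, L->7 (L advanced); C->plug->B->R->B->L->B->refl->D->L'->C->R'->C->plug->B
Char 3 ('A'): step: R->1, L=7; A->plug->A->R->A->L->F->refl->E->L'->H->R'->C->plug->B
Char 4 ('A'): step: R->2, L=7; A->plug->A->R->A->L->F->refl->E->L'->H->R'->H->plug->H
Char 5 ('D'): step: R->3, L=7; D->plug->D->R->B->L->B->refl->D->L'->C->R'->F->plug->F
Char 6 ('B'): step: R->4, L=7; B->plug->C->R->A->L->F->refl->E->L'->H->R'->A->plug->A
Char 7 ('G'): step: R->5, L=7; G->plug->G->R->D->L->A->refl->H->L'->G->R'->H->plug->H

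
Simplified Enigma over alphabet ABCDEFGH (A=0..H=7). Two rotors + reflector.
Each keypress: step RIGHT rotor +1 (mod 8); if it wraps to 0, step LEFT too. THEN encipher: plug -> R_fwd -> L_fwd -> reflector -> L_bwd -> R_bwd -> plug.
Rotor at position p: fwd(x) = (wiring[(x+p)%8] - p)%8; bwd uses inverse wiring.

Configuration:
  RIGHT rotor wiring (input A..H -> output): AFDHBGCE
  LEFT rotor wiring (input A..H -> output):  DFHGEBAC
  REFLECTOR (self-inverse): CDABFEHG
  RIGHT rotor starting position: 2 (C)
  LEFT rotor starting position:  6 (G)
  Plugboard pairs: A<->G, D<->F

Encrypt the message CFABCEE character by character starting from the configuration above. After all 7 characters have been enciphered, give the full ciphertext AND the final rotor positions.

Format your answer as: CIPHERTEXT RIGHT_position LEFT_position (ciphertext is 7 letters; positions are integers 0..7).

Char 1 ('C'): step: R->3, L=6; C->plug->C->R->D->L->H->refl->G->L'->G->R'->B->plug->B
Char 2 ('F'): step: R->4, L=6; F->plug->D->R->A->L->C->refl->A->L'->F->R'->A->plug->G
Char 3 ('A'): step: R->5, L=6; A->plug->G->R->C->L->F->refl->E->L'->B->R'->A->plug->G
Char 4 ('B'): step: R->6, L=6; B->plug->B->R->G->L->G->refl->H->L'->D->R'->G->plug->A
Char 5 ('C'): step: R->7, L=6; C->plug->C->R->G->L->G->refl->H->L'->D->R'->H->plug->H
Char 6 ('E'): step: R->0, L->7 (L advanced); E->plug->E->R->B->L->E->refl->F->L'->F->R'->B->plug->B
Char 7 ('E'): step: R->1, L=7; E->plug->E->R->F->L->F->refl->E->L'->B->R'->F->plug->D
Final: ciphertext=BGGAHBD, RIGHT=1, LEFT=7

Answer: BGGAHBD 1 7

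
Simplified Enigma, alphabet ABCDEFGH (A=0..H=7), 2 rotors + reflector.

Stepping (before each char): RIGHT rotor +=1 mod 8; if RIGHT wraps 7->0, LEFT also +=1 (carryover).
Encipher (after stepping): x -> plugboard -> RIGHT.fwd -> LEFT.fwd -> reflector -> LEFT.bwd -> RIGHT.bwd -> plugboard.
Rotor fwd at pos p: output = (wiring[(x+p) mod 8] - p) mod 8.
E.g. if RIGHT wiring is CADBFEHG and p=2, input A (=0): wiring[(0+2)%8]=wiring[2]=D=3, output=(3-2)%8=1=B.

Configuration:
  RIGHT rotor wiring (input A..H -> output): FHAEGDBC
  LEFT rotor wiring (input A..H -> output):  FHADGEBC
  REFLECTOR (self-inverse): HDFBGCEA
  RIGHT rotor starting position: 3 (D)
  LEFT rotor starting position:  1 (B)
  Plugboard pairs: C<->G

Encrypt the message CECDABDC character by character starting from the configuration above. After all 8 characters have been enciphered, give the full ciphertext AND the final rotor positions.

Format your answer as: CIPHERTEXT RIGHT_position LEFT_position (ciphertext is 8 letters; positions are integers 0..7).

Answer: DFGEDGAH 3 2

Derivation:
Char 1 ('C'): step: R->4, L=1; C->plug->G->R->E->L->D->refl->B->L'->G->R'->D->plug->D
Char 2 ('E'): step: R->5, L=1; E->plug->E->R->C->L->C->refl->F->L'->D->R'->F->plug->F
Char 3 ('C'): step: R->6, L=1; C->plug->G->R->A->L->G->refl->E->L'->H->R'->C->plug->G
Char 4 ('D'): step: R->7, L=1; D->plug->D->R->B->L->H->refl->A->L'->F->R'->E->plug->E
Char 5 ('A'): step: R->0, L->2 (L advanced); A->plug->A->R->F->L->A->refl->H->L'->E->R'->D->plug->D
Char 6 ('B'): step: R->1, L=2; B->plug->B->R->H->L->F->refl->C->L'->D->R'->C->plug->G
Char 7 ('D'): step: R->2, L=2; D->plug->D->R->B->L->B->refl->D->L'->G->R'->A->plug->A
Char 8 ('C'): step: R->3, L=2; C->plug->G->R->E->L->H->refl->A->L'->F->R'->H->plug->H
Final: ciphertext=DFGEDGAH, RIGHT=3, LEFT=2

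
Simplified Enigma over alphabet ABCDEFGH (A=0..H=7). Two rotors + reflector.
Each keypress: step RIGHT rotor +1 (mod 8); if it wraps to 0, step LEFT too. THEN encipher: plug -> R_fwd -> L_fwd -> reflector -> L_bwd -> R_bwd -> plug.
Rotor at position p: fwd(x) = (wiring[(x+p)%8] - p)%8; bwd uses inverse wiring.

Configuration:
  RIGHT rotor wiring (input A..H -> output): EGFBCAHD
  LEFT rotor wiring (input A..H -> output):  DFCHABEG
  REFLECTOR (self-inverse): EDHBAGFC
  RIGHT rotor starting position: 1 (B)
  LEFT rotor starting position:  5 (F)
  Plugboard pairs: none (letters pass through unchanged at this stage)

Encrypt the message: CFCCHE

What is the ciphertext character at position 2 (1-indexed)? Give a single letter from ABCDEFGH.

Char 1 ('C'): step: R->2, L=5; C->plug->C->R->A->L->E->refl->A->L'->E->R'->H->plug->H
Char 2 ('F'): step: R->3, L=5; F->plug->F->R->B->L->H->refl->C->L'->G->R'->A->plug->A

A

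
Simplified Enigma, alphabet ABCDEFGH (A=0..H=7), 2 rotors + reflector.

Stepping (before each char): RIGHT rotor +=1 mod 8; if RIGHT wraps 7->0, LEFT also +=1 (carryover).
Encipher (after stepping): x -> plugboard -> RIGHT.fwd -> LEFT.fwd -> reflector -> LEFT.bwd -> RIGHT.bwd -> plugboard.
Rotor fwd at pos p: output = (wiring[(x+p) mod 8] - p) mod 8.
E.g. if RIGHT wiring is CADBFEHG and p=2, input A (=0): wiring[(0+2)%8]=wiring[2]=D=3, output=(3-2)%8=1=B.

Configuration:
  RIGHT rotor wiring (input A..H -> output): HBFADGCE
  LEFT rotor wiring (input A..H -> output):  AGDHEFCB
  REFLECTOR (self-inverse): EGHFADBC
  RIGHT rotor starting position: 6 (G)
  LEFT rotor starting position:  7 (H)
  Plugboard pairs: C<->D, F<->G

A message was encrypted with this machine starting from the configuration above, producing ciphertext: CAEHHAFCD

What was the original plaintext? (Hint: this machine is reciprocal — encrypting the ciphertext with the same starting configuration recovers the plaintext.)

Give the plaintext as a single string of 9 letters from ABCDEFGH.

Char 1 ('C'): step: R->7, L=7; C->plug->D->R->G->L->G->refl->B->L'->B->R'->E->plug->E
Char 2 ('A'): step: R->0, L->0 (L advanced); A->plug->A->R->H->L->B->refl->G->L'->B->R'->B->plug->B
Char 3 ('E'): step: R->1, L=0; E->plug->E->R->F->L->F->refl->D->L'->C->R'->D->plug->C
Char 4 ('H'): step: R->2, L=0; H->plug->H->R->H->L->B->refl->G->L'->B->R'->C->plug->D
Char 5 ('H'): step: R->3, L=0; H->plug->H->R->C->L->D->refl->F->L'->F->R'->A->plug->A
Char 6 ('A'): step: R->4, L=0; A->plug->A->R->H->L->B->refl->G->L'->B->R'->G->plug->F
Char 7 ('F'): step: R->5, L=0; F->plug->G->R->D->L->H->refl->C->L'->G->R'->H->plug->H
Char 8 ('C'): step: R->6, L=0; C->plug->D->R->D->L->H->refl->C->L'->G->R'->B->plug->B
Char 9 ('D'): step: R->7, L=0; D->plug->C->R->C->L->D->refl->F->L'->F->R'->A->plug->A

Answer: EBCDAFHBA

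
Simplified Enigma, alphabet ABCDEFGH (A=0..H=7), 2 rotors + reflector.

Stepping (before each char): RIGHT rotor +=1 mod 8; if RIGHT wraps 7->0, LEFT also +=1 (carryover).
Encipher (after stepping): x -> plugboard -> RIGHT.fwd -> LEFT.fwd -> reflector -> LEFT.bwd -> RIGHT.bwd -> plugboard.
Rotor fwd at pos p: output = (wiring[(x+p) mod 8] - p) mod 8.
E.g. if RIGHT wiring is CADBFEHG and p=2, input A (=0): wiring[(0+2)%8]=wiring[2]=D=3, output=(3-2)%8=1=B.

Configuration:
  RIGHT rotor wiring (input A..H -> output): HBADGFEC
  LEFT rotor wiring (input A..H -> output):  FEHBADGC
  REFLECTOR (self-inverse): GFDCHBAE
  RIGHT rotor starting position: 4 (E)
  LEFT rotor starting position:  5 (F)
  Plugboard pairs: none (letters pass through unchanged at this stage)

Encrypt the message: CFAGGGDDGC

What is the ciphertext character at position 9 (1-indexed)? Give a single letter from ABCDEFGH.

Char 1 ('C'): step: R->5, L=5; C->plug->C->R->F->L->C->refl->D->L'->H->R'->B->plug->B
Char 2 ('F'): step: R->6, L=5; F->plug->F->R->F->L->C->refl->D->L'->H->R'->H->plug->H
Char 3 ('A'): step: R->7, L=5; A->plug->A->R->D->L->A->refl->G->L'->A->R'->B->plug->B
Char 4 ('G'): step: R->0, L->6 (L advanced); G->plug->G->R->E->L->B->refl->F->L'->H->R'->A->plug->A
Char 5 ('G'): step: R->1, L=6; G->plug->G->R->B->L->E->refl->H->L'->C->R'->C->plug->C
Char 6 ('G'): step: R->2, L=6; G->plug->G->R->F->L->D->refl->C->L'->G->R'->A->plug->A
Char 7 ('D'): step: R->3, L=6; D->plug->D->R->B->L->E->refl->H->L'->C->R'->C->plug->C
Char 8 ('D'): step: R->4, L=6; D->plug->D->R->G->L->C->refl->D->L'->F->R'->F->plug->F
Char 9 ('G'): step: R->5, L=6; G->plug->G->R->G->L->C->refl->D->L'->F->R'->C->plug->C

C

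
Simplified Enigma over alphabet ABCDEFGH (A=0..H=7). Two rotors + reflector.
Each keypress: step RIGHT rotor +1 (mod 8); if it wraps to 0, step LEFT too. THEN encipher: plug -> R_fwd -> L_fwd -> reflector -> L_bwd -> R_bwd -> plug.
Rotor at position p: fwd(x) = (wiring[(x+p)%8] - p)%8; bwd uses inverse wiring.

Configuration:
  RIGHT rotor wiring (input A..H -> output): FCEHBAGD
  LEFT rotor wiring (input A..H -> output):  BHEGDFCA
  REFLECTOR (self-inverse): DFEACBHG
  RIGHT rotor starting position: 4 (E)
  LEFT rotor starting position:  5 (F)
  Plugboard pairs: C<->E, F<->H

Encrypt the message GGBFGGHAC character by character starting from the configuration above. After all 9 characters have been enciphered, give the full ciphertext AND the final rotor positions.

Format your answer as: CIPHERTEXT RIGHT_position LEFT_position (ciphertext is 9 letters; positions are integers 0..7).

Answer: DDGGHDEEG 5 6

Derivation:
Char 1 ('G'): step: R->5, L=5; G->plug->G->R->C->L->D->refl->A->L'->A->R'->D->plug->D
Char 2 ('G'): step: R->6, L=5; G->plug->G->R->D->L->E->refl->C->L'->E->R'->D->plug->D
Char 3 ('B'): step: R->7, L=5; B->plug->B->R->G->L->B->refl->F->L'->B->R'->G->plug->G
Char 4 ('F'): step: R->0, L->6 (L advanced); F->plug->H->R->D->L->B->refl->F->L'->G->R'->G->plug->G
Char 5 ('G'): step: R->1, L=6; G->plug->G->R->C->L->D->refl->A->L'->F->R'->F->plug->H
Char 6 ('G'): step: R->2, L=6; G->plug->G->R->D->L->B->refl->F->L'->G->R'->D->plug->D
Char 7 ('H'): step: R->3, L=6; H->plug->F->R->C->L->D->refl->A->L'->F->R'->C->plug->E
Char 8 ('A'): step: R->4, L=6; A->plug->A->R->F->L->A->refl->D->L'->C->R'->C->plug->E
Char 9 ('C'): step: R->5, L=6; C->plug->E->R->F->L->A->refl->D->L'->C->R'->G->plug->G
Final: ciphertext=DDGGHDEEG, RIGHT=5, LEFT=6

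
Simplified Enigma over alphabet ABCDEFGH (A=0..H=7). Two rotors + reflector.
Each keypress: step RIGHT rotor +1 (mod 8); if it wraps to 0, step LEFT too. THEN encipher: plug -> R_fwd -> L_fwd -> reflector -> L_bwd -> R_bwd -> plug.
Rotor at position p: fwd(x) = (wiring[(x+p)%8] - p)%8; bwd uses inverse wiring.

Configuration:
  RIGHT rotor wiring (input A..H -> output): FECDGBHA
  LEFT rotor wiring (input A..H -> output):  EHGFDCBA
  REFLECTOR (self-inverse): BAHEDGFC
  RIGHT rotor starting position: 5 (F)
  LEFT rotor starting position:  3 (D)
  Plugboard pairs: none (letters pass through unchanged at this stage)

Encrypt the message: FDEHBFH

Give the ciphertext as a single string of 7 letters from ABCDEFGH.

Answer: AEHGHGD

Derivation:
Char 1 ('F'): step: R->6, L=3; F->plug->F->R->F->L->B->refl->A->L'->B->R'->A->plug->A
Char 2 ('D'): step: R->7, L=3; D->plug->D->R->D->L->G->refl->F->L'->E->R'->E->plug->E
Char 3 ('E'): step: R->0, L->4 (L advanced); E->plug->E->R->G->L->C->refl->H->L'->A->R'->H->plug->H
Char 4 ('H'): step: R->1, L=4; H->plug->H->R->E->L->A->refl->B->L'->H->R'->G->plug->G
Char 5 ('B'): step: R->2, L=4; B->plug->B->R->B->L->G->refl->F->L'->C->R'->H->plug->H
Char 6 ('F'): step: R->3, L=4; F->plug->F->R->C->L->F->refl->G->L'->B->R'->G->plug->G
Char 7 ('H'): step: R->4, L=4; H->plug->H->R->H->L->B->refl->A->L'->E->R'->D->plug->D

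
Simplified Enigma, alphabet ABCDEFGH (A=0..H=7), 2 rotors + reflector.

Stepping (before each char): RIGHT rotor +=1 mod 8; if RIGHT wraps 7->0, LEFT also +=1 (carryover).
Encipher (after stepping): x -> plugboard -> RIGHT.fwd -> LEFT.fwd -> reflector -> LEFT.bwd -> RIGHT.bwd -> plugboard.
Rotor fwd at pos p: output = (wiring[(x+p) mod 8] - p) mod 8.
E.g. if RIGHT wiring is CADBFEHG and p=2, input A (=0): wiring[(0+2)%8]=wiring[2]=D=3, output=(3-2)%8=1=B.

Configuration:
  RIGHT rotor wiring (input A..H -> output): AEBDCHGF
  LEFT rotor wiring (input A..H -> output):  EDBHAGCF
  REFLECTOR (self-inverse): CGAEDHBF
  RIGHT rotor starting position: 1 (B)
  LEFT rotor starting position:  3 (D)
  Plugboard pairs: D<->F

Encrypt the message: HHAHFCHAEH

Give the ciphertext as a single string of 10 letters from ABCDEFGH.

Char 1 ('H'): step: R->2, L=3; H->plug->H->R->C->L->D->refl->E->L'->A->R'->C->plug->C
Char 2 ('H'): step: R->3, L=3; H->plug->H->R->G->L->A->refl->C->L'->E->R'->C->plug->C
Char 3 ('A'): step: R->4, L=3; A->plug->A->R->G->L->A->refl->C->L'->E->R'->E->plug->E
Char 4 ('H'): step: R->5, L=3; H->plug->H->R->F->L->B->refl->G->L'->H->R'->E->plug->E
Char 5 ('F'): step: R->6, L=3; F->plug->D->R->G->L->A->refl->C->L'->E->R'->G->plug->G
Char 6 ('C'): step: R->7, L=3; C->plug->C->R->F->L->B->refl->G->L'->H->R'->H->plug->H
Char 7 ('H'): step: R->0, L->4 (L advanced); H->plug->H->R->F->L->H->refl->F->L'->G->R'->G->plug->G
Char 8 ('A'): step: R->1, L=4; A->plug->A->R->D->L->B->refl->G->L'->C->R'->C->plug->C
Char 9 ('E'): step: R->2, L=4; E->plug->E->R->E->L->A->refl->C->L'->B->R'->B->plug->B
Char 10 ('H'): step: R->3, L=4; H->plug->H->R->G->L->F->refl->H->L'->F->R'->F->plug->D

Answer: CCEEGHGCBD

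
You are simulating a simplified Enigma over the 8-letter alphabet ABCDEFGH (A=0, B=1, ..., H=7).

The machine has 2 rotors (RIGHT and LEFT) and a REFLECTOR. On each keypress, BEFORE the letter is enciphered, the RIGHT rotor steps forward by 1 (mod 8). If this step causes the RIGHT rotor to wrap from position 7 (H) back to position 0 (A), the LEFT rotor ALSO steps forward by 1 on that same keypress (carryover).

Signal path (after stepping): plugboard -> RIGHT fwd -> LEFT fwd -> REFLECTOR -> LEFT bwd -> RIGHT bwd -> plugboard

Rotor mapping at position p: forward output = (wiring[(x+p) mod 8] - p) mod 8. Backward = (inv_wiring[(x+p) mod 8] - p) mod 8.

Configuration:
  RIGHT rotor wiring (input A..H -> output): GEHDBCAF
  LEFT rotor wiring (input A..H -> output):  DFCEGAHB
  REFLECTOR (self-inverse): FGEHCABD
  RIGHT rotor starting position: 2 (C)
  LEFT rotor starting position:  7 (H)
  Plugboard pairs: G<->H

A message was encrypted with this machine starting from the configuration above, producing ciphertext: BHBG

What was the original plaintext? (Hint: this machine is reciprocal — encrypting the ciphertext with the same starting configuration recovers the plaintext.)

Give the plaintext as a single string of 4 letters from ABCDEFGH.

Char 1 ('B'): step: R->3, L=7; B->plug->B->R->G->L->B->refl->G->L'->C->R'->E->plug->E
Char 2 ('H'): step: R->4, L=7; H->plug->G->R->D->L->D->refl->H->L'->F->R'->A->plug->A
Char 3 ('B'): step: R->5, L=7; B->plug->B->R->D->L->D->refl->H->L'->F->R'->A->plug->A
Char 4 ('G'): step: R->6, L=7; G->plug->H->R->E->L->F->refl->A->L'->H->R'->B->plug->B

Answer: EAAB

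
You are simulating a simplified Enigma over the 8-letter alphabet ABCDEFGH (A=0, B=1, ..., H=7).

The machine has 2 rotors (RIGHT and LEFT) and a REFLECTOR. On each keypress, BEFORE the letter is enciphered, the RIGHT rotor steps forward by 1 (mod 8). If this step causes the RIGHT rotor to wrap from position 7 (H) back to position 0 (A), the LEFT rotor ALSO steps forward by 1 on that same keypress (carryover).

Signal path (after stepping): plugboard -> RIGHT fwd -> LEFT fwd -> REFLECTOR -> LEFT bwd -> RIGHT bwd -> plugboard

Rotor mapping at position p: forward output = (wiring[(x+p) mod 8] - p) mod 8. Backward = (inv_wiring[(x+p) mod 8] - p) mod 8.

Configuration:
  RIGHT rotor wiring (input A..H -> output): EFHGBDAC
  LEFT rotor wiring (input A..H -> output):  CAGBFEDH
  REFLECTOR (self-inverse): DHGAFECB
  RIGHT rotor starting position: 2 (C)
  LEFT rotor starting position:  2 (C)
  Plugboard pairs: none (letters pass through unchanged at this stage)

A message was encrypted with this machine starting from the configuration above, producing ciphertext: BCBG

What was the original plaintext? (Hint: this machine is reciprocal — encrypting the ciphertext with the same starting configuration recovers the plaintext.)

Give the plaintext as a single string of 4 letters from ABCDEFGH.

Answer: GFDD

Derivation:
Char 1 ('B'): step: R->3, L=2; B->plug->B->R->G->L->A->refl->D->L'->C->R'->G->plug->G
Char 2 ('C'): step: R->4, L=2; C->plug->C->R->E->L->B->refl->H->L'->B->R'->F->plug->F
Char 3 ('B'): step: R->5, L=2; B->plug->B->R->D->L->C->refl->G->L'->H->R'->D->plug->D
Char 4 ('G'): step: R->6, L=2; G->plug->G->R->D->L->C->refl->G->L'->H->R'->D->plug->D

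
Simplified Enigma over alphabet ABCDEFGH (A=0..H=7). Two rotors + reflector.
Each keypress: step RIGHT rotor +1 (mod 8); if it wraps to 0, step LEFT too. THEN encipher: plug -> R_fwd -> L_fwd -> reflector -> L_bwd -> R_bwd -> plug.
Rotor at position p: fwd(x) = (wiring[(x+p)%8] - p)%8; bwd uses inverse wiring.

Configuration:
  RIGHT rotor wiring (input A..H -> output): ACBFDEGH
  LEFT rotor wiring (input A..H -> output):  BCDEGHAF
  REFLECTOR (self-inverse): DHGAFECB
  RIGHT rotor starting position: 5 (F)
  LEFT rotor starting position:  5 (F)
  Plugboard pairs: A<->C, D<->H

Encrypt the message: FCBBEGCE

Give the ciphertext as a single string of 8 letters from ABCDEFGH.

Char 1 ('F'): step: R->6, L=5; F->plug->F->R->H->L->B->refl->H->L'->G->R'->H->plug->D
Char 2 ('C'): step: R->7, L=5; C->plug->A->R->A->L->C->refl->G->L'->F->R'->G->plug->G
Char 3 ('B'): step: R->0, L->6 (L advanced); B->plug->B->R->C->L->D->refl->A->L'->G->R'->G->plug->G
Char 4 ('B'): step: R->1, L=6; B->plug->B->R->A->L->C->refl->G->L'->F->R'->F->plug->F
Char 5 ('E'): step: R->2, L=6; E->plug->E->R->E->L->F->refl->E->L'->D->R'->B->plug->B
Char 6 ('G'): step: R->3, L=6; G->plug->G->R->H->L->B->refl->H->L'->B->R'->C->plug->A
Char 7 ('C'): step: R->4, L=6; C->plug->A->R->H->L->B->refl->H->L'->B->R'->H->plug->D
Char 8 ('E'): step: R->5, L=6; E->plug->E->R->F->L->G->refl->C->L'->A->R'->G->plug->G

Answer: DGGFBADG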